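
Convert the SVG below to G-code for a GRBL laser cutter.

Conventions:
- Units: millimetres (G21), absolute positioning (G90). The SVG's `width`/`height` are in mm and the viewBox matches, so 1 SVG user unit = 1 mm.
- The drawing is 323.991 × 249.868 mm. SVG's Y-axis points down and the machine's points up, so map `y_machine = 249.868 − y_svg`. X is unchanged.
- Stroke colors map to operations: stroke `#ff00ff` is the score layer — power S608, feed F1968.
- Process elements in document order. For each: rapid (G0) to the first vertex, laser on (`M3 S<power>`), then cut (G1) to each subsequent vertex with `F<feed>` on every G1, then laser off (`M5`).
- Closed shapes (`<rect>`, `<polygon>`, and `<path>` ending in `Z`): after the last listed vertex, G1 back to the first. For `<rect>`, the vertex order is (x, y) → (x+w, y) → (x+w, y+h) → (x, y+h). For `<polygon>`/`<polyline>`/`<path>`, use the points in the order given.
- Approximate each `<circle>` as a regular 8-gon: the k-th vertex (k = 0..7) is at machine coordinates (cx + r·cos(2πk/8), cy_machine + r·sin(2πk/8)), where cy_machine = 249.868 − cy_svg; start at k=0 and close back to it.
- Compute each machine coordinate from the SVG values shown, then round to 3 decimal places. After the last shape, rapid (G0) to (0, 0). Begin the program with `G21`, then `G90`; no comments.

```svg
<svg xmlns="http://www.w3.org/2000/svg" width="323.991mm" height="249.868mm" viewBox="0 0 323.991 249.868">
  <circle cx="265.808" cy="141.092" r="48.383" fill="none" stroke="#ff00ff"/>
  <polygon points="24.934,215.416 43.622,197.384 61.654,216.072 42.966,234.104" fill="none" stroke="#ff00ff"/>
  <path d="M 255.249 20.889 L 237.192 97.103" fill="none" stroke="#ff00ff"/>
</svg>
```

viewBox `0 0 323.991 249.868` with mm width/height → 1 unit = 1 mm. Flip: y_m = 249.868 − y_svg.

**Shape 1** — `<circle>` circle, stroke `#ff00ff` → score (S608, F1968). Machine vertices: (314.191,108.776) → (300.020,142.988) → (265.808,157.159) → (231.596,142.988) → (217.425,108.776) → (231.596,74.564) → (265.808,60.393) → (300.020,74.564) → (314.191,108.776). Closed: final G1 returns to the first vertex.

**Shape 2** — `<polygon>` regular polygon, stroke `#ff00ff` → score (S608, F1968). Machine vertices: (24.934,34.452) → (43.622,52.484) → (61.654,33.796) → (42.966,15.764) → (24.934,34.452). Closed: final G1 returns to the first vertex.

**Shape 3** — `<path>` line segment, stroke `#ff00ff` → score (S608, F1968). Machine vertices: (255.249,228.979) → (237.192,152.765). Open path.

G21
G90
G0 X314.191 Y108.776
M3 S608
G1 X300.020 Y142.988 F1968
G1 X265.808 Y157.159 F1968
G1 X231.596 Y142.988 F1968
G1 X217.425 Y108.776 F1968
G1 X231.596 Y74.564 F1968
G1 X265.808 Y60.393 F1968
G1 X300.020 Y74.564 F1968
G1 X314.191 Y108.776 F1968
M5
G0 X24.934 Y34.452
M3 S608
G1 X43.622 Y52.484 F1968
G1 X61.654 Y33.796 F1968
G1 X42.966 Y15.764 F1968
G1 X24.934 Y34.452 F1968
M5
G0 X255.249 Y228.979
M3 S608
G1 X237.192 Y152.765 F1968
M5
G0 X0.000 Y0.000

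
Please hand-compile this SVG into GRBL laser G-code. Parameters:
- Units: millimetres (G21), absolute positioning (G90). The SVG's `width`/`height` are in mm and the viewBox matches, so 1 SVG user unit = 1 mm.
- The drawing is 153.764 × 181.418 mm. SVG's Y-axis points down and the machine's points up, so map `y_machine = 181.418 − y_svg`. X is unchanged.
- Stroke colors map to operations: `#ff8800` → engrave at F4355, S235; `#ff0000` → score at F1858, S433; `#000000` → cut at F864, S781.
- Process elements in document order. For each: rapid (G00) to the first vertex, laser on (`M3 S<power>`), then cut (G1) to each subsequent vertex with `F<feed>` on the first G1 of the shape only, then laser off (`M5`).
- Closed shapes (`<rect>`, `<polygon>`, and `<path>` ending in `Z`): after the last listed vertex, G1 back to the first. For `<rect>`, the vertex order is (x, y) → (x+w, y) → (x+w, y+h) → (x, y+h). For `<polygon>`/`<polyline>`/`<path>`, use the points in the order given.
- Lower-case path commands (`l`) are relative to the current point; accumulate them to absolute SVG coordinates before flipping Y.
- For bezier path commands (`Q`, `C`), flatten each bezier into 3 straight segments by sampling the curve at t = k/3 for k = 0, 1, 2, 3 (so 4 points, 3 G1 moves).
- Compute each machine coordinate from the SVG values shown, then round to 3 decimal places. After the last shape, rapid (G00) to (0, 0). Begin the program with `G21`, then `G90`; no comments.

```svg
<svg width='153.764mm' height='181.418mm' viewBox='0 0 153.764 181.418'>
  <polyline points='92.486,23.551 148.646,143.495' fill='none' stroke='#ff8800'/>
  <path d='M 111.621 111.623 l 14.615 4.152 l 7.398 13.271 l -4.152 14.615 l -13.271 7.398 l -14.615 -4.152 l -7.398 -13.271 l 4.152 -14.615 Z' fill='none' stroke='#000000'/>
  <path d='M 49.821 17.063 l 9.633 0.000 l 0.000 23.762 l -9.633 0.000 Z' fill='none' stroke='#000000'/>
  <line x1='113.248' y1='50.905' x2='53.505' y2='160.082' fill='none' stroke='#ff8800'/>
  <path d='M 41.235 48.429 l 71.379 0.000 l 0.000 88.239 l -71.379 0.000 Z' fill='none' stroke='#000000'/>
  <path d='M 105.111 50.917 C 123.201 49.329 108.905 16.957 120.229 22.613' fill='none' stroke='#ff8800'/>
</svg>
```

Since the viewBox matches the mm dimensions, user units are millimetres directly. The only transform is the Y-flip y_m = 181.418 − y_svg.

Shape 1 is a line segment drawn with `<polyline>`. Its stroke #ff8800 means engrave at S235, F4355. After flipping Y the toolpath is (92.486,157.867) → (148.646,37.923).

Shape 2 is a regular polygon drawn with `<path>`. Its stroke #000000 means cut at S781, F864. After flipping Y the toolpath is (111.621,69.795) → (126.236,65.643) → (133.634,52.372) → (129.482,37.757) → (116.211,30.359) → (101.596,34.511) → (94.198,47.782) → (98.350,62.397) → (111.621,69.795), returning to the start.

Shape 3 is a rectangle drawn with `<path>`. Its stroke #000000 means cut at S781, F864. After flipping Y the toolpath is (49.821,164.355) → (59.454,164.355) → (59.454,140.593) → (49.821,140.593) → (49.821,164.355), returning to the start.

Shape 4 is a line segment drawn with `<line>`. Its stroke #ff8800 means engrave at S235, F4355. After flipping Y the toolpath is (113.248,130.513) → (53.505,21.336).

Shape 5 is a rectangle drawn with `<path>`. Its stroke #000000 means cut at S781, F864. After flipping Y the toolpath is (41.235,132.989) → (112.614,132.989) → (112.614,44.750) → (41.235,44.750) → (41.235,132.989), returning to the start.

Shape 6 is a cubic bezier drawn with `<path>`. Its stroke #ff8800 means engrave at S235, F4355. After flipping Y the toolpath is (105.111,130.501) → (114.554,139.802) → (115.297,154.334) → (120.229,158.805).

G21
G90
G00 X92.486 Y157.867
M3 S235
G1 X148.646 Y37.923 F4355
M5
G00 X111.621 Y69.795
M3 S781
G1 X126.236 Y65.643 F864
G1 X133.634 Y52.372
G1 X129.482 Y37.757
G1 X116.211 Y30.359
G1 X101.596 Y34.511
G1 X94.198 Y47.782
G1 X98.350 Y62.397
G1 X111.621 Y69.795
M5
G00 X49.821 Y164.355
M3 S781
G1 X59.454 Y164.355 F864
G1 X59.454 Y140.593
G1 X49.821 Y140.593
G1 X49.821 Y164.355
M5
G00 X113.248 Y130.513
M3 S235
G1 X53.505 Y21.336 F4355
M5
G00 X41.235 Y132.989
M3 S781
G1 X112.614 Y132.989 F864
G1 X112.614 Y44.750
G1 X41.235 Y44.750
G1 X41.235 Y132.989
M5
G00 X105.111 Y130.501
M3 S235
G1 X114.554 Y139.802 F4355
G1 X115.297 Y154.334
G1 X120.229 Y158.805
M5
G00 X0.000 Y0.000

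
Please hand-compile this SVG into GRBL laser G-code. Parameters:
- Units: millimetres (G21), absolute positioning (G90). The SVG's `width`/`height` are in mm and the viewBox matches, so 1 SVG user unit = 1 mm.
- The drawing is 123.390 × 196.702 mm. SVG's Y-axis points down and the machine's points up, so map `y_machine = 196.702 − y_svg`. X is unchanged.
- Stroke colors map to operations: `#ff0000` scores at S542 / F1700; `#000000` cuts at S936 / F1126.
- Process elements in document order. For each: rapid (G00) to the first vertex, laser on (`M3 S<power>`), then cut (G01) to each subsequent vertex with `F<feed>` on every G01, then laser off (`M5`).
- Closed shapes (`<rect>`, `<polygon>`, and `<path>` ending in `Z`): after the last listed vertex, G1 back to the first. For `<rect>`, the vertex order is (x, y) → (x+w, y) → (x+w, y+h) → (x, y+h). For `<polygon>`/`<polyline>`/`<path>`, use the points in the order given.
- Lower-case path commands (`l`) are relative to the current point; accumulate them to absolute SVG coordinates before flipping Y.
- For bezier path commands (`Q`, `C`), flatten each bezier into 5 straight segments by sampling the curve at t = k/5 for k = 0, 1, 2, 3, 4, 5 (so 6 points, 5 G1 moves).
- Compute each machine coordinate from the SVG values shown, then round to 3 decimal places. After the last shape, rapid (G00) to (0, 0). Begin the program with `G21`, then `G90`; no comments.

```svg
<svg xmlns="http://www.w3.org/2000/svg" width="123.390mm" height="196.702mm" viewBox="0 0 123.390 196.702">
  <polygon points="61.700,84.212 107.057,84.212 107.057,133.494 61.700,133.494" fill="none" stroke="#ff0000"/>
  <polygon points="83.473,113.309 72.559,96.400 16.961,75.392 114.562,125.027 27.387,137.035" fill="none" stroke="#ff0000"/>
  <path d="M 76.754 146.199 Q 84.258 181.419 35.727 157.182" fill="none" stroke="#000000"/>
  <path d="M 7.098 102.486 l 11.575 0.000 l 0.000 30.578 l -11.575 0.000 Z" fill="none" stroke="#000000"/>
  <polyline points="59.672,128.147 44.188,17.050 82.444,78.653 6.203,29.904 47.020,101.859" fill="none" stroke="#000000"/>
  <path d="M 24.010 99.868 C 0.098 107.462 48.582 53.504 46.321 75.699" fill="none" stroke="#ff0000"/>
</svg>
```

1 u = 1 mm; y_m = 196.702 − y.

[1] `<polygon>` rectangle, #ff0000→score S542 F1700: (61.700,112.490) → (107.057,112.490) → (107.057,63.208) → (61.700,63.208) → (61.700,112.490) (closed)

[2] `<polygon>` closed polygon, #ff0000→score S542 F1700: (83.473,83.393) → (72.559,100.302) → (16.961,121.310) → (114.562,71.675) → (27.387,59.667) → (83.473,83.393) (closed)

[3] `<path>` quadratic bezier, #000000→cut S936 F1126: (76.754,50.503) → (77.514,38.793) → (73.792,31.840) → (65.586,29.644) → (52.898,32.203) → (35.727,39.520)

[4] `<path>` rectangle, #000000→cut S936 F1126: (7.098,94.216) → (18.673,94.216) → (18.673,63.638) → (7.098,63.638) → (7.098,94.216) (closed)

[5] `<polyline>` open polyline, #000000→cut S936 F1126: (59.672,68.555) → (44.188,179.652) → (82.444,118.049) → (6.203,166.798) → (47.020,94.843)

[6] `<path>` cubic bezier, #ff0000→score S542 F1700: (24.010,96.834) → (17.365,98.562) → (22.185,108.453) → (32.558,119.897) → (42.573,126.283) → (46.321,121.003)

G21
G90
G00 X61.700 Y112.490
M3 S542
G01 X107.057 Y112.490 F1700
G01 X107.057 Y63.208 F1700
G01 X61.700 Y63.208 F1700
G01 X61.700 Y112.490 F1700
M5
G00 X83.473 Y83.393
M3 S542
G01 X72.559 Y100.302 F1700
G01 X16.961 Y121.310 F1700
G01 X114.562 Y71.675 F1700
G01 X27.387 Y59.667 F1700
G01 X83.473 Y83.393 F1700
M5
G00 X76.754 Y50.503
M3 S936
G01 X77.514 Y38.793 F1126
G01 X73.792 Y31.840 F1126
G01 X65.586 Y29.644 F1126
G01 X52.898 Y32.203 F1126
G01 X35.727 Y39.520 F1126
M5
G00 X7.098 Y94.216
M3 S936
G01 X18.673 Y94.216 F1126
G01 X18.673 Y63.638 F1126
G01 X7.098 Y63.638 F1126
G01 X7.098 Y94.216 F1126
M5
G00 X59.672 Y68.555
M3 S936
G01 X44.188 Y179.652 F1126
G01 X82.444 Y118.049 F1126
G01 X6.203 Y166.798 F1126
G01 X47.020 Y94.843 F1126
M5
G00 X24.010 Y96.834
M3 S542
G01 X17.365 Y98.562 F1700
G01 X22.185 Y108.453 F1700
G01 X32.558 Y119.897 F1700
G01 X42.573 Y126.283 F1700
G01 X46.321 Y121.003 F1700
M5
G00 X0.000 Y0.000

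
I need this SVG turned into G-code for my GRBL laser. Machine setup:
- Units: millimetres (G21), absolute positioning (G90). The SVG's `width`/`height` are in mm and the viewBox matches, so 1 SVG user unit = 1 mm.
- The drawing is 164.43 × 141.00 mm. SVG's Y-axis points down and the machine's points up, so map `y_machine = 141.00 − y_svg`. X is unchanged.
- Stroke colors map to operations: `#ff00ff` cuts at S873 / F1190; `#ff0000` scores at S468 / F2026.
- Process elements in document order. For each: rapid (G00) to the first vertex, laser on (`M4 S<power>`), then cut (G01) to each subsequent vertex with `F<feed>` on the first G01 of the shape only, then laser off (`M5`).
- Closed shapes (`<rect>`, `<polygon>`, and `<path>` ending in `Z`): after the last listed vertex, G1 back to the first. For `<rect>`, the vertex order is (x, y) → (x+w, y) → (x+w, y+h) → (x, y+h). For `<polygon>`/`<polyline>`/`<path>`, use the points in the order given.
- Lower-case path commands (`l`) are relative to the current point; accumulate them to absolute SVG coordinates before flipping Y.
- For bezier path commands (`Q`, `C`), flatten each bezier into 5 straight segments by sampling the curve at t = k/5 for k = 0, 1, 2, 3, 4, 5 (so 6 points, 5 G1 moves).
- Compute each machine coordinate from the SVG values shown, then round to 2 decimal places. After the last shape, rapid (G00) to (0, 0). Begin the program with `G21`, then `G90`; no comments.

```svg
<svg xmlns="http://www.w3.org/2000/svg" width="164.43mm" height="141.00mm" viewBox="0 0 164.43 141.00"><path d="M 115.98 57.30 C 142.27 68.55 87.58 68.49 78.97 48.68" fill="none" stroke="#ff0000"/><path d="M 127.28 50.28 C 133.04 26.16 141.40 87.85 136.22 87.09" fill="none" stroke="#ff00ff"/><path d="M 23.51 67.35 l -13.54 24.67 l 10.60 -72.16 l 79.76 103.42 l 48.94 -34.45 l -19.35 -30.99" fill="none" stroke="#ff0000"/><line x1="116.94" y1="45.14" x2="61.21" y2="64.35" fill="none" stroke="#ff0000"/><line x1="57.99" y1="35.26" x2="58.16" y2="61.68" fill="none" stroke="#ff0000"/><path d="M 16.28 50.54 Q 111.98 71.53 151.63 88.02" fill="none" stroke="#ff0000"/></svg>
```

G21
G90
G00 X115.98 Y83.70
M4 S468
G01 X123.05 Y78.37 F2026
G01 X116.79 Y76.17
G01 X103.29 Y77.49
G01 X88.65 Y82.74
G01 X78.97 Y92.32
M5
G00 X127.28 Y90.72
M4 S873
G01 X130.92 Y96.08 F1190
G01 X134.41 Y87.96
G01 X136.97 Y73.49
G01 X137.83 Y59.76
G01 X136.22 Y53.91
M5
G00 X23.51 Y73.65
M4 S468
G01 X9.97 Y48.98 F2026
G01 X20.57 Y121.14
G01 X100.33 Y17.72
G01 X149.27 Y52.17
G01 X129.92 Y83.16
M5
G00 X116.94 Y95.86
M4 S468
G01 X61.21 Y76.65 F2026
M5
G00 X57.99 Y105.74
M4 S468
G01 X58.16 Y79.32 F2026
M5
G00 X16.28 Y90.46
M4 S468
G01 X52.32 Y82.24 F2026
G01 X83.87 Y74.39
G01 X110.94 Y66.89
G01 X133.53 Y59.76
G01 X151.63 Y52.98
M5
G00 X0.00 Y0.00

Since the viewBox matches the mm dimensions, user units are millimetres directly. The only transform is the Y-flip y_m = 141.00 − y_svg.

Shape 1 is a cubic bezier drawn with `<path>`. Its stroke #ff0000 means score at S468, F2026. After flipping Y the toolpath is (115.98,83.70) → (123.05,78.37) → (116.79,76.17) → (103.29,77.49) → (88.65,82.74) → (78.97,92.32).

Shape 2 is a cubic bezier drawn with `<path>`. Its stroke #ff00ff means cut at S873, F1190. After flipping Y the toolpath is (127.28,90.72) → (130.92,96.08) → (134.41,87.96) → (136.97,73.49) → (137.83,59.76) → (136.22,53.91).

Shape 3 is a open polyline drawn with `<path>`. Its stroke #ff0000 means score at S468, F2026. After flipping Y the toolpath is (23.51,73.65) → (9.97,48.98) → (20.57,121.14) → (100.33,17.72) → (149.27,52.17) → (129.92,83.16).

Shape 4 is a line segment drawn with `<line>`. Its stroke #ff0000 means score at S468, F2026. After flipping Y the toolpath is (116.94,95.86) → (61.21,76.65).

Shape 5 is a line segment drawn with `<line>`. Its stroke #ff0000 means score at S468, F2026. After flipping Y the toolpath is (57.99,105.74) → (58.16,79.32).

Shape 6 is a quadratic bezier drawn with `<path>`. Its stroke #ff0000 means score at S468, F2026. After flipping Y the toolpath is (16.28,90.46) → (52.32,82.24) → (83.87,74.39) → (110.94,66.89) → (133.53,59.76) → (151.63,52.98).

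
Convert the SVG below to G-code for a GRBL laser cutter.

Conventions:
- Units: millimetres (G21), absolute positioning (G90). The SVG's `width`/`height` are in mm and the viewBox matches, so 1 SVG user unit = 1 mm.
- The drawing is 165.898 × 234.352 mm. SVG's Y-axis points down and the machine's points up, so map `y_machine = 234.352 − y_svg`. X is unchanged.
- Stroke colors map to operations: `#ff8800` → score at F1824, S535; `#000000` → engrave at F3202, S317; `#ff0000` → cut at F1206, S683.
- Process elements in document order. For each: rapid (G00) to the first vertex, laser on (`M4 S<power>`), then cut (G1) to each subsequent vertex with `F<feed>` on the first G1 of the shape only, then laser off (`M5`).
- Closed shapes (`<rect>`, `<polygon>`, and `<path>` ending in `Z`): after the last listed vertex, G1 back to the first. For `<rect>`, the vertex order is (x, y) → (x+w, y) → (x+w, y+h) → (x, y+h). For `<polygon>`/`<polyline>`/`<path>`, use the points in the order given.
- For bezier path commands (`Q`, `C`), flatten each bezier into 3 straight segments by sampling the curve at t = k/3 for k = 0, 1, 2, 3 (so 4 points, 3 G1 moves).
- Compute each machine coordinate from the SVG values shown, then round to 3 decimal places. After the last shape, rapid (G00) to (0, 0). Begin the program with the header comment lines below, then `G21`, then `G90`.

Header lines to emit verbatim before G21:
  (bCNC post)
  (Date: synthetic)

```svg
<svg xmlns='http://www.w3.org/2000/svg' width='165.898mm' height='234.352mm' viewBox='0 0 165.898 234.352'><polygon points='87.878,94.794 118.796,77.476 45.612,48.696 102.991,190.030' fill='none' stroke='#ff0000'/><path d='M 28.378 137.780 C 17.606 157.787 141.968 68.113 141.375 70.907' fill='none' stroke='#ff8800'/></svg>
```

viewBox `0 0 165.898 234.352` with mm width/height → 1 unit = 1 mm. Flip: y_m = 234.352 − y_svg.

**Shape 1** — `<polygon>` closed polygon, stroke `#ff0000` → cut (S683, F1206). Machine vertices: (87.878,139.558) → (118.796,156.876) → (45.612,185.656) → (102.991,44.322) → (87.878,139.558). Closed: final G1 returns to the first vertex.

**Shape 2** — `<path>` cubic bezier, stroke `#ff8800` → score (S535, F1824). Control points (SVG): P0=(28.378,137.780), P1=(17.606,157.787), P2=(141.968,68.113), P3=(141.375,70.907); sampled at t=k/3. Machine vertices: (28.378,96.572) → (53.018,105.638) → (109.949,142.903) → (141.375,163.445). Open path.

(bCNC post)
(Date: synthetic)
G21
G90
G00 X87.878 Y139.558
M4 S683
G1 X118.796 Y156.876 F1206
G1 X45.612 Y185.656
G1 X102.991 Y44.322
G1 X87.878 Y139.558
M5
G00 X28.378 Y96.572
M4 S535
G1 X53.018 Y105.638 F1824
G1 X109.949 Y142.903
G1 X141.375 Y163.445
M5
G00 X0.000 Y0.000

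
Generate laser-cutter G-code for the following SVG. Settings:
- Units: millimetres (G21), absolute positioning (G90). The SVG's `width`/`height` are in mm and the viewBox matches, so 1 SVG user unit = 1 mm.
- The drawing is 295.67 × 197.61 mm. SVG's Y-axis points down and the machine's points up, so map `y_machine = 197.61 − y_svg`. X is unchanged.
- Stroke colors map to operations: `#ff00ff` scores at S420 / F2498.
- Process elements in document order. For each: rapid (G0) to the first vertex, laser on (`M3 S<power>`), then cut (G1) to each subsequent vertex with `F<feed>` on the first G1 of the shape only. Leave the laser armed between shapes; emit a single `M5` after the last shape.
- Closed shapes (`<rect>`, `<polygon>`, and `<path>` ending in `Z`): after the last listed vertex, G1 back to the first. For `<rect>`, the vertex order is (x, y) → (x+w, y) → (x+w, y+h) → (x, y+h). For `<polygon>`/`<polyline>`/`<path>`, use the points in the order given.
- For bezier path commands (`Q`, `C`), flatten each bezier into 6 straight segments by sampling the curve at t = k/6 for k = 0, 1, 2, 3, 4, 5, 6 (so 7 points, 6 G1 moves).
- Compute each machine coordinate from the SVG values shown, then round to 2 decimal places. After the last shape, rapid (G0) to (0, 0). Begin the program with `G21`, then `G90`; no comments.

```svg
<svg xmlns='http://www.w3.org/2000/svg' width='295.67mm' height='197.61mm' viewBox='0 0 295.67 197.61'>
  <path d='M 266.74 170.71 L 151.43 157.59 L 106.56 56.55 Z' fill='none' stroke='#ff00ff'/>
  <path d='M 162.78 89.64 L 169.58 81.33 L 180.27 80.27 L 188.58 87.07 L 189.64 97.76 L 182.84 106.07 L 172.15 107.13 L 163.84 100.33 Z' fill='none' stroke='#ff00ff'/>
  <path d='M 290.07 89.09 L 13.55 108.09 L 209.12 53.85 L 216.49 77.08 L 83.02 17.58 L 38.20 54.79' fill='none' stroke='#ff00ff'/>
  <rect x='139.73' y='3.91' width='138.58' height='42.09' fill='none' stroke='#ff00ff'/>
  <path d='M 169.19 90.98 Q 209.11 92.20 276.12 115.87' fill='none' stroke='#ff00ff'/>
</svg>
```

G21
G90
G0 X266.74 Y26.90
M3 S420
G1 X151.43 Y40.02 F2498
G1 X106.56 Y141.06
G1 X266.74 Y26.90
G0 X162.78 Y107.97
M3 S420
G1 X169.58 Y116.28 F2498
G1 X180.27 Y117.34
G1 X188.58 Y110.54
G1 X189.64 Y99.85
G1 X182.84 Y91.54
G1 X172.15 Y90.48
G1 X163.84 Y97.28
G1 X162.78 Y107.97
G0 X290.07 Y108.52
M3 S420
G1 X13.55 Y89.52 F2498
G1 X209.12 Y143.76
G1 X216.49 Y120.53
G1 X83.02 Y180.03
G1 X38.20 Y142.82
G0 X139.73 Y193.70
M3 S420
G1 X278.31 Y193.70 F2498
G1 X278.31 Y151.61
G1 X139.73 Y151.61
G1 X139.73 Y193.70
G0 X169.19 Y106.63
M3 S420
G1 X183.25 Y105.60 F2498
G1 X198.81 Y103.32
G1 X215.88 Y99.80
G1 X234.46 Y95.03
G1 X254.54 Y89.01
G1 X276.12 Y81.74
M5
G0 X0.00 Y0.00

viewBox `0 0 295.67 197.61` with mm width/height → 1 unit = 1 mm. Flip: y_m = 197.61 − y_svg.

**Shape 1** — `<path>` closed polygon, stroke `#ff00ff` → score (S420, F2498). Machine vertices: (266.74,26.90) → (151.43,40.02) → (106.56,141.06) → (266.74,26.90). Closed: final G1 returns to the first vertex.

**Shape 2** — `<path>` regular polygon, stroke `#ff00ff` → score (S420, F2498). Machine vertices: (162.78,107.97) → (169.58,116.28) → (180.27,117.34) → (188.58,110.54) → (189.64,99.85) → (182.84,91.54) → (172.15,90.48) → (163.84,97.28) → (162.78,107.97). Closed: final G1 returns to the first vertex.

**Shape 3** — `<path>` open polyline, stroke `#ff00ff` → score (S420, F2498). Machine vertices: (290.07,108.52) → (13.55,89.52) → (209.12,143.76) → (216.49,120.53) → (83.02,180.03) → (38.20,142.82). Open path.

**Shape 4** — `<rect>` rectangle, stroke `#ff00ff` → score (S420, F2498). Machine vertices: (139.73,193.70) → (278.31,193.70) → (278.31,151.61) → (139.73,151.61) → (139.73,193.70). Closed: final G1 returns to the first vertex.

**Shape 5** — `<path>` quadratic bezier, stroke `#ff00ff` → score (S420, F2498). Control points (SVG): P0=(169.19,90.98), P1=(209.11,92.20), P2=(276.12,115.87); sampled at t=k/6. Machine vertices: (169.19,106.63) → (183.25,105.60) → (198.81,103.32) → (215.88,99.80) → (234.46,95.03) → (254.54,89.01) → (276.12,81.74). Open path.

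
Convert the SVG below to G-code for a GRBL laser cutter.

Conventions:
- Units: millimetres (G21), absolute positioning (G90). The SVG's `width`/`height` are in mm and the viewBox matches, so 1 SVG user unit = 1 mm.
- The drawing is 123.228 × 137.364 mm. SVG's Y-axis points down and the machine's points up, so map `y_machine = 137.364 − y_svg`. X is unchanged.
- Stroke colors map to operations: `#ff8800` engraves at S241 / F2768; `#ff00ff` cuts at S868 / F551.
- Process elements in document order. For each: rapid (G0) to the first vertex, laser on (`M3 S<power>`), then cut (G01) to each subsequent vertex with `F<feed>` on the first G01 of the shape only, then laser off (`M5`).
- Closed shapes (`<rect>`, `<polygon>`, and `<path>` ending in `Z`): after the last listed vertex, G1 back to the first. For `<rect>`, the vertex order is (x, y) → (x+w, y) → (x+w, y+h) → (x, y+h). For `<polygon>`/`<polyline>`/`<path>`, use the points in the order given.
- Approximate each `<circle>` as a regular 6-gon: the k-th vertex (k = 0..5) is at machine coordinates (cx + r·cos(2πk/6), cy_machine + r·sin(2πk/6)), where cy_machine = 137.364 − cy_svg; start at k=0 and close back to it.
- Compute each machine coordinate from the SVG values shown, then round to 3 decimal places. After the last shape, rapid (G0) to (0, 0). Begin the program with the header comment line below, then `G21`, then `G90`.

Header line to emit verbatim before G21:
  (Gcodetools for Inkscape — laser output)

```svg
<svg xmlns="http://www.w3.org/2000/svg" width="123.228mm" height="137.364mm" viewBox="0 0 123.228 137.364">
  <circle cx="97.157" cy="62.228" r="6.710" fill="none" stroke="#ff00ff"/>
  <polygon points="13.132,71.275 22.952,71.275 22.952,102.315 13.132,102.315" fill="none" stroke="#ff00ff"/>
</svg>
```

(Gcodetools for Inkscape — laser output)
G21
G90
G0 X103.867 Y75.136
M3 S868
G01 X100.512 Y80.947 F551
G01 X93.802 Y80.947
G01 X90.447 Y75.136
G01 X93.802 Y69.325
G01 X100.512 Y69.325
G01 X103.867 Y75.136
M5
G0 X13.132 Y66.089
M3 S868
G01 X22.952 Y66.089 F551
G01 X22.952 Y35.049
G01 X13.132 Y35.049
G01 X13.132 Y66.089
M5
G0 X0.000 Y0.000

Since the viewBox matches the mm dimensions, user units are millimetres directly. The only transform is the Y-flip y_m = 137.364 − y_svg.

Shape 1 is a circle drawn with `<circle>`. Its stroke #ff00ff means cut at S868, F551. After flipping Y the toolpath is (103.867,75.136) → (100.512,80.947) → (93.802,80.947) → (90.447,75.136) → (93.802,69.325) → (100.512,69.325) → (103.867,75.136), returning to the start.

Shape 2 is a rectangle drawn with `<polygon>`. Its stroke #ff00ff means cut at S868, F551. After flipping Y the toolpath is (13.132,66.089) → (22.952,66.089) → (22.952,35.049) → (13.132,35.049) → (13.132,66.089), returning to the start.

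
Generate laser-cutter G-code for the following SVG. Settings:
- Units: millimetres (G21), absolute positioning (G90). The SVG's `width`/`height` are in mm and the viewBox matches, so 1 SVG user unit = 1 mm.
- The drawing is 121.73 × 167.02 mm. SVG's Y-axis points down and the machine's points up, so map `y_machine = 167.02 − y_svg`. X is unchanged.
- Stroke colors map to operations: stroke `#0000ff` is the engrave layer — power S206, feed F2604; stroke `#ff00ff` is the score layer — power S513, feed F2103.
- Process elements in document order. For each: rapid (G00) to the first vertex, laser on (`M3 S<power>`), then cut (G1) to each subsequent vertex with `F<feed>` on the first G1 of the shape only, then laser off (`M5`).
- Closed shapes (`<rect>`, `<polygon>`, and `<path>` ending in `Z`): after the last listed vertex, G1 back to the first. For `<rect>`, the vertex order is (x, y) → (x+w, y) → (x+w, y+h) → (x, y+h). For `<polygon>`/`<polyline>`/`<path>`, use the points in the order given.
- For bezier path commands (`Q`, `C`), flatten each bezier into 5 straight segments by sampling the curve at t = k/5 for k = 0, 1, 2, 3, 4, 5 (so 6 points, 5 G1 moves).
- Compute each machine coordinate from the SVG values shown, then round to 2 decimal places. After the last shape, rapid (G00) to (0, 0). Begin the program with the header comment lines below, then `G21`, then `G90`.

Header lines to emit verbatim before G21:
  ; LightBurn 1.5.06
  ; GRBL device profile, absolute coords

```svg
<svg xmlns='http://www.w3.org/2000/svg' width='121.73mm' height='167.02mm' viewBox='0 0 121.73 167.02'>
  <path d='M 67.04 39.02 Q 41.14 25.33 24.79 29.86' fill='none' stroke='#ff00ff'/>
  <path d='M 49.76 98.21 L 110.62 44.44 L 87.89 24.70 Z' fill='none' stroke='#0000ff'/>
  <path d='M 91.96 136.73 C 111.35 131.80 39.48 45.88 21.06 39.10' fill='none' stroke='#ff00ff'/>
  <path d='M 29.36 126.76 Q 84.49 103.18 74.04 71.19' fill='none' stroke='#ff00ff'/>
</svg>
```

1 u = 1 mm; y_m = 167.02 − y.

[1] `<path>` quadratic bezier, #ff00ff→score S513 F2103: (67.04,128.00) → (57.06,132.75) → (47.85,136.04) → (39.40,137.87) → (31.71,138.24) → (24.79,137.16)

[2] `<path>` closed polygon, #0000ff→engrave S206 F2604: (49.76,68.81) → (110.62,122.58) → (87.89,142.32) → (49.76,68.81) (closed)

[3] `<path>` cubic bezier, #ff00ff→score S513 F2103: (91.96,30.29) → (93.80,41.69) → (80.68,64.83) → (59.56,92.05) → (37.37,115.64) → (21.06,127.92)

[4] `<path>` quadratic bezier, #ff00ff→score S513 F2103: (29.36,40.26) → (48.79,50.03) → (62.97,60.47) → (71.91,71.58) → (75.60,83.37) → (74.04,95.83)

; LightBurn 1.5.06
; GRBL device profile, absolute coords
G21
G90
G00 X67.04 Y128.00
M3 S513
G1 X57.06 Y132.75 F2103
G1 X47.85 Y136.04
G1 X39.40 Y137.87
G1 X31.71 Y138.24
G1 X24.79 Y137.16
M5
G00 X49.76 Y68.81
M3 S206
G1 X110.62 Y122.58 F2604
G1 X87.89 Y142.32
G1 X49.76 Y68.81
M5
G00 X91.96 Y30.29
M3 S513
G1 X93.80 Y41.69 F2103
G1 X80.68 Y64.83
G1 X59.56 Y92.05
G1 X37.37 Y115.64
G1 X21.06 Y127.92
M5
G00 X29.36 Y40.26
M3 S513
G1 X48.79 Y50.03 F2103
G1 X62.97 Y60.47
G1 X71.91 Y71.58
G1 X75.60 Y83.37
G1 X74.04 Y95.83
M5
G00 X0.00 Y0.00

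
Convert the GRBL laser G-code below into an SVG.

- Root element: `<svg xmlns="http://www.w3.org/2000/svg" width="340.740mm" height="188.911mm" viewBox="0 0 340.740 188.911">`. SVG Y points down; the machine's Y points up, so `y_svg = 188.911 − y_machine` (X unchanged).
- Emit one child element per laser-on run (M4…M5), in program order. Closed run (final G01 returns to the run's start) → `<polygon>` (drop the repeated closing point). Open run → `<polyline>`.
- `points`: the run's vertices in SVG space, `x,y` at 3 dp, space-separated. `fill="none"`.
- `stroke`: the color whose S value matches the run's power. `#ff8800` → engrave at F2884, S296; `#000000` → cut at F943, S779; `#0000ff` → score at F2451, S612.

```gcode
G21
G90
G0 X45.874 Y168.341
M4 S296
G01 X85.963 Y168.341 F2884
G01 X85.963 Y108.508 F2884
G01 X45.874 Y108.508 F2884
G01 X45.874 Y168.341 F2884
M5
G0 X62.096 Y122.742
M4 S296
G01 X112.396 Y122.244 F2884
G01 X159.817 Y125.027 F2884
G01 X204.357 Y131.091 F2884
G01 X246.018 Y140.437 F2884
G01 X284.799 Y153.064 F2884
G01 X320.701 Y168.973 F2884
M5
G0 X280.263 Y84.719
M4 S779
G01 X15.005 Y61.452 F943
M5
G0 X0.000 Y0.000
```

Machine Y-up, SVG Y-down with viewBox height 188.911, so y_svg = 188.911 − y_machine; X carries over.

Run 1: the run's S296 means `#ff8800` (engrave). The run returns to its start, so emit a `<polygon>` with points (Y-flipped): 45.874,20.570 85.963,20.570 85.963,80.403 45.874,80.403.

Run 2: the run's S296 means `#ff8800` (engrave). The run is open, so emit a `<polyline>` with points (Y-flipped): 62.096,66.169 112.396,66.667 159.817,63.884 204.357,57.820 246.018,48.474 284.799,35.847 320.701,19.938.

Run 3: the run's S779 means `#000000` (cut). The run is open, so emit a `<polyline>` with points (Y-flipped): 280.263,104.192 15.005,127.459.

<svg xmlns="http://www.w3.org/2000/svg" width="340.740mm" height="188.911mm" viewBox="0 0 340.740 188.911">
  <polygon points="45.874,20.570 85.963,20.570 85.963,80.403 45.874,80.403" fill="none" stroke="#ff8800"/>
  <polyline points="62.096,66.169 112.396,66.667 159.817,63.884 204.357,57.820 246.018,48.474 284.799,35.847 320.701,19.938" fill="none" stroke="#ff8800"/>
  <polyline points="280.263,104.192 15.005,127.459" fill="none" stroke="#000000"/>
</svg>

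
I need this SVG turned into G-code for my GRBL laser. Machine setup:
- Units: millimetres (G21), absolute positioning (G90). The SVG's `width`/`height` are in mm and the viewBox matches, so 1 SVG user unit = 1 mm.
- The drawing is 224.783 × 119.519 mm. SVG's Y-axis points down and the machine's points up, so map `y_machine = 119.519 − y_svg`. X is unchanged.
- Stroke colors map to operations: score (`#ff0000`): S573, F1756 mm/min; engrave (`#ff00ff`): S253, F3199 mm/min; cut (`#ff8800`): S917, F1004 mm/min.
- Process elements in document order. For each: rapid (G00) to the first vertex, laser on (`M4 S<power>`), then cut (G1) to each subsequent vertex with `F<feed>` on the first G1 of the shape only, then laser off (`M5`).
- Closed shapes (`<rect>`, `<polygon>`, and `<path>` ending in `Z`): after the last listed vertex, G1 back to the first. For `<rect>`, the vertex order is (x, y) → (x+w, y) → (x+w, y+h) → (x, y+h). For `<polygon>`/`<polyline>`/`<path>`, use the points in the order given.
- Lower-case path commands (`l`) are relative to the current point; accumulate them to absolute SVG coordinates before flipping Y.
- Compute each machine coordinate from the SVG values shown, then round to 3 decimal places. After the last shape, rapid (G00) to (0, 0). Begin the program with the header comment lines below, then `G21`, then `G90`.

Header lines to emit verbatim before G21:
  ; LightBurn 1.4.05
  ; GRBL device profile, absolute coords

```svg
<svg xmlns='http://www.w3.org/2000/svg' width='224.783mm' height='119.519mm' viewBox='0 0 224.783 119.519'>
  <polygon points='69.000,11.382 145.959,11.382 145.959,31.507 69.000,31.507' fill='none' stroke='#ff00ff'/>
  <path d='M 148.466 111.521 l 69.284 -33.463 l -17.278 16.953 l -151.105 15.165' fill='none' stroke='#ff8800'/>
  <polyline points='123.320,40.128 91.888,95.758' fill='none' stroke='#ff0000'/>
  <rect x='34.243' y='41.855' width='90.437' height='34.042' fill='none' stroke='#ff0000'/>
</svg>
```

; LightBurn 1.4.05
; GRBL device profile, absolute coords
G21
G90
G00 X69.000 Y108.137
M4 S253
G1 X145.959 Y108.137 F3199
G1 X145.959 Y88.012
G1 X69.000 Y88.012
G1 X69.000 Y108.137
M5
G00 X148.466 Y7.998
M4 S917
G1 X217.750 Y41.461 F1004
G1 X200.472 Y24.508
G1 X49.367 Y9.343
M5
G00 X123.320 Y79.391
M4 S573
G1 X91.888 Y23.761 F1756
M5
G00 X34.243 Y77.664
M4 S573
G1 X124.680 Y77.664 F1756
G1 X124.680 Y43.622
G1 X34.243 Y43.622
G1 X34.243 Y77.664
M5
G00 X0.000 Y0.000

1 u = 1 mm; y_m = 119.519 − y.

[1] `<polygon>` rectangle, #ff00ff→engrave S253 F3199: (69.000,108.137) → (145.959,108.137) → (145.959,88.012) → (69.000,88.012) → (69.000,108.137) (closed)

[2] `<path>` open polyline, #ff8800→cut S917 F1004: (148.466,7.998) → (217.750,41.461) → (200.472,24.508) → (49.367,9.343)

[3] `<polyline>` line segment, #ff0000→score S573 F1756: (123.320,79.391) → (91.888,23.761)

[4] `<rect>` rectangle, #ff0000→score S573 F1756: (34.243,77.664) → (124.680,77.664) → (124.680,43.622) → (34.243,43.622) → (34.243,77.664) (closed)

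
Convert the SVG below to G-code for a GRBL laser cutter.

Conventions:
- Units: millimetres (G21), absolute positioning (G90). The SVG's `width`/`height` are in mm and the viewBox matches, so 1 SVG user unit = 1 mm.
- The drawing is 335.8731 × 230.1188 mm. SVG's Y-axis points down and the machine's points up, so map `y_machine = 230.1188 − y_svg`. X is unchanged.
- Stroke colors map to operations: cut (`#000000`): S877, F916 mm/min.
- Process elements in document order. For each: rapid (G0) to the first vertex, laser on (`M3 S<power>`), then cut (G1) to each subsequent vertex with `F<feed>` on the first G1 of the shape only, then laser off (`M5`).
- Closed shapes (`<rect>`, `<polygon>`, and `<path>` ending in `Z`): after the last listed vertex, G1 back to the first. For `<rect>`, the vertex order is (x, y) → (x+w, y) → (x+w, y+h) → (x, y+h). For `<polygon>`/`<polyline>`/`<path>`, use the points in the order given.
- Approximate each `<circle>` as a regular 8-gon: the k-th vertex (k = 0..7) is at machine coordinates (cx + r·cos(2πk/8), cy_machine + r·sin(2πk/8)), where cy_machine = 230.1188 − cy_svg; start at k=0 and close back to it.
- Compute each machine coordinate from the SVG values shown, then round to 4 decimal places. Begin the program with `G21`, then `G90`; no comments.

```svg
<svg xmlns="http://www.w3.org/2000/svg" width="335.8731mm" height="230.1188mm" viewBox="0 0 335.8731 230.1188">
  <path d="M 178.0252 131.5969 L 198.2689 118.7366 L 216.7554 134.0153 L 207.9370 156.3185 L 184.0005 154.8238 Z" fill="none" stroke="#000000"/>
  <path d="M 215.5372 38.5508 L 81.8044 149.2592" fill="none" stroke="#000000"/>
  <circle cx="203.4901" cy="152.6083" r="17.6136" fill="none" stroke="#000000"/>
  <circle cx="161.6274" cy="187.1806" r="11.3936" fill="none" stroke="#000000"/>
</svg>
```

Since the viewBox matches the mm dimensions, user units are millimetres directly. The only transform is the Y-flip y_m = 230.1188 − y_svg.

Shape 1 is a regular polygon drawn with `<path>`. Its stroke #000000 means cut at S877, F916. After flipping Y the toolpath is (178.0252,98.5219) → (198.2689,111.3822) → (216.7554,96.1035) → (207.9370,73.8003) → (184.0005,75.2950) → (178.0252,98.5219), returning to the start.

Shape 2 is a line segment drawn with `<path>`. Its stroke #000000 means cut at S877, F916. After flipping Y the toolpath is (215.5372,191.5680) → (81.8044,80.8596).

Shape 3 is a circle drawn with `<circle>`. Its stroke #000000 means cut at S877, F916. After flipping Y the toolpath is (221.1037,77.5105) → (215.9448,89.9652) → (203.4901,95.1241) → (191.0354,89.9652) → (185.8765,77.5105) → (191.0354,65.0558) → (203.4901,59.8969) → (215.9448,65.0558) → (221.1037,77.5105), returning to the start.

Shape 4 is a circle drawn with `<circle>`. Its stroke #000000 means cut at S877, F916. After flipping Y the toolpath is (173.0210,42.9382) → (169.6839,50.9947) → (161.6274,54.3318) → (153.5709,50.9947) → (150.2338,42.9382) → (153.5709,34.8817) → (161.6274,31.5446) → (169.6839,34.8817) → (173.0210,42.9382), returning to the start.

G21
G90
G0 X178.0252 Y98.5219
M3 S877
G1 X198.2689 Y111.3822 F916
G1 X216.7554 Y96.1035
G1 X207.9370 Y73.8003
G1 X184.0005 Y75.2950
G1 X178.0252 Y98.5219
M5
G0 X215.5372 Y191.5680
M3 S877
G1 X81.8044 Y80.8596 F916
M5
G0 X221.1037 Y77.5105
M3 S877
G1 X215.9448 Y89.9652 F916
G1 X203.4901 Y95.1241
G1 X191.0354 Y89.9652
G1 X185.8765 Y77.5105
G1 X191.0354 Y65.0558
G1 X203.4901 Y59.8969
G1 X215.9448 Y65.0558
G1 X221.1037 Y77.5105
M5
G0 X173.0210 Y42.9382
M3 S877
G1 X169.6839 Y50.9947 F916
G1 X161.6274 Y54.3318
G1 X153.5709 Y50.9947
G1 X150.2338 Y42.9382
G1 X153.5709 Y34.8817
G1 X161.6274 Y31.5446
G1 X169.6839 Y34.8817
G1 X173.0210 Y42.9382
M5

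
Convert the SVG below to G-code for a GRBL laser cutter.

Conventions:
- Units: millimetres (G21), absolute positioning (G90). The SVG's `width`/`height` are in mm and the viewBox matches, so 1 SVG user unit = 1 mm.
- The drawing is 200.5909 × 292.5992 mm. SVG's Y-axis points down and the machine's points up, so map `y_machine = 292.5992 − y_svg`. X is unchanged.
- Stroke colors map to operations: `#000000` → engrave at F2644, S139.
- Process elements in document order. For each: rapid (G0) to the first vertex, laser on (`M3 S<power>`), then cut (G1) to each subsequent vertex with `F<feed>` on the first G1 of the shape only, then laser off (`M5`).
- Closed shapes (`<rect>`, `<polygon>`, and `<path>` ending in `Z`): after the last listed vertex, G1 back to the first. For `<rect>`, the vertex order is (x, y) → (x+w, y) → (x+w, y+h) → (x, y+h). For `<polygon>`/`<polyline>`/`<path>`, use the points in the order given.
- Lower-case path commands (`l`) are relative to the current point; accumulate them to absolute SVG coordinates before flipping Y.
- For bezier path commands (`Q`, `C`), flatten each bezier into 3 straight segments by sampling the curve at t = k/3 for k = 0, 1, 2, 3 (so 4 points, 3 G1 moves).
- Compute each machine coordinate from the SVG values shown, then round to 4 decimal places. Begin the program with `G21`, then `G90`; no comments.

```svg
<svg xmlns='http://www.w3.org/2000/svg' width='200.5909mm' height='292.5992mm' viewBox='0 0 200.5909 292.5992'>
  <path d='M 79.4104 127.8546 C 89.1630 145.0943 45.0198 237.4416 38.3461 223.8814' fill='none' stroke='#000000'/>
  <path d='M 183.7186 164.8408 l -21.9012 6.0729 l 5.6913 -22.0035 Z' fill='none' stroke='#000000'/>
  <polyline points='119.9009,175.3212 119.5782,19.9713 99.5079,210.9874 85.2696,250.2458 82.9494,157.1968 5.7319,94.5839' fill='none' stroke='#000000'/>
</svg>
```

viewBox `0 0 200.5909 292.5992` with mm width/height → 1 unit = 1 mm. Flip: y_m = 292.5992 − y_svg.

**Shape 1** — `<path>` cubic bezier, stroke `#000000` → engrave (S139, F2644). Control points (SVG): P0=(79.4104,127.8546), P1=(89.1630,145.0943), P2=(45.0198,237.4416), P3=(38.3461,223.8814); sampled at t=k/3. Machine vertices: (79.4104,164.7446) → (74.5816,129.1733) → (54.1257,83.7558) → (38.3461,68.7178). Open path.

**Shape 2** — `<path>` regular polygon, stroke `#000000` → engrave (S139, F2644). Machine vertices: (183.7186,127.7584) → (161.8174,121.6855) → (167.5087,143.6890) → (183.7186,127.7584). Closed: final G1 returns to the first vertex.

**Shape 3** — `<polyline>` open polyline, stroke `#000000` → engrave (S139, F2644). Machine vertices: (119.9009,117.2780) → (119.5782,272.6279) → (99.5079,81.6118) → (85.2696,42.3534) → (82.9494,135.4024) → (5.7319,198.0153). Open path.

G21
G90
G0 X79.4104 Y164.7446
M3 S139
G1 X74.5816 Y129.1733 F2644
G1 X54.1257 Y83.7558
G1 X38.3461 Y68.7178
M5
G0 X183.7186 Y127.7584
M3 S139
G1 X161.8174 Y121.6855 F2644
G1 X167.5087 Y143.6890
G1 X183.7186 Y127.7584
M5
G0 X119.9009 Y117.2780
M3 S139
G1 X119.5782 Y272.6279 F2644
G1 X99.5079 Y81.6118
G1 X85.2696 Y42.3534
G1 X82.9494 Y135.4024
G1 X5.7319 Y198.0153
M5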